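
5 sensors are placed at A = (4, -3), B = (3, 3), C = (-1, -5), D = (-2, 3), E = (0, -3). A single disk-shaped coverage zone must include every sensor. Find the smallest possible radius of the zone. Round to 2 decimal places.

By Welzl's lemma the MEC is supported by two points (diametrically opposite) or three points (on a circumcircle).
The minimum enclosing circle is determined by three boundary points: B, C, D.
Their circumcentre is (0.5, -0.75) with r² = 20.3125.
The farthest remaining point A is at distance² 17.3125 ≤ 20.3125.
r = √(20.3125) ≈ 4.51.

4.51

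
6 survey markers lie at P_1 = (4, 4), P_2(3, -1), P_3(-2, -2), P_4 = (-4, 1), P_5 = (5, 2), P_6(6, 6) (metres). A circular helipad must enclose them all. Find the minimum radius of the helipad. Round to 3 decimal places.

5.701

The minimum enclosing circle is determined by three boundary points: P_3, P_4, P_6.
Their circumcentre is (1.5, 2.5) with r² = 32.5.
The farthest remaining point P_2 is at distance² 14.5 ≤ 32.5.
r = √(32.5) ≈ 5.701.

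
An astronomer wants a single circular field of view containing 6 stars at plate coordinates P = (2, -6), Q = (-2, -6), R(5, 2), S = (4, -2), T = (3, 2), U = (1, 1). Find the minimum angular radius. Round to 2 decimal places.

5.32

The farthest pair is Q–R with squared distance 113. The circle on this segment as diameter has centre (1.5, -2) and r² = 113/4 = 28.25.
Check P: distance² to centre = 16.25 ≤ 28.25, so it lies inside.
All remaining points lie in this disk, and no smaller disk contains both endpoints, so this is the minimum enclosing circle.
r = √(28.25) ≈ 5.32.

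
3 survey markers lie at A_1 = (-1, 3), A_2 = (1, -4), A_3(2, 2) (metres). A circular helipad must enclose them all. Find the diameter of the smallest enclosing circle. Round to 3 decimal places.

7.280

Side lengths²: A_1A_2² = 53, A_1A_3² = 10, A_2A_3² = 37.
Since A_1A_2² = 53 ≥ 37 + 10 = 47, the angle opposite A_1A_2 is not acute, so the smallest enclosing circle has A_1A_2 as diameter.
Centre = midpoint of A_1A_2 = (0, -0.5), r² = 53/4 = 13.25.
Diameter = 2r = 2√(13.25) ≈ 7.280.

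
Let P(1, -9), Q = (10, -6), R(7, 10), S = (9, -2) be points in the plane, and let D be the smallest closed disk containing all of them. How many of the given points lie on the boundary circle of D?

2

The minimum enclosing circle of a finite set is fixed by two of the points (as a diameter) or three (as a circumcircle).
The farthest pair is P–R with squared distance 397. The circle on this segment as diameter has centre (4, 0.5) and r² = 397/4 = 99.25.
Check Q: distance² to centre = 78.25 ≤ 99.25, so it lies inside.
All remaining points lie in this disk, and no smaller disk contains both endpoints, so this is the minimum enclosing circle.
The points at distance exactly r from the centre are P, R — 2 points.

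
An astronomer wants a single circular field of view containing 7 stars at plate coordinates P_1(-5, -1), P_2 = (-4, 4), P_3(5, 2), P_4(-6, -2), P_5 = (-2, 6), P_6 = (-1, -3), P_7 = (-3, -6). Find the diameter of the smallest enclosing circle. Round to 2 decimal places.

12.48

A smallest enclosing disk is always determined by at most three of the input points on its boundary.
The minimum enclosing circle is determined by three boundary points: P_3, P_5, P_7.
Their circumcentre is (-19/22, -3/22) with r² = 9425/242.
The farthest remaining point P_4 is at distance² 7225/242 ≤ 9425/242.
Diameter = 2r = 2√(9425/242) ≈ 12.48.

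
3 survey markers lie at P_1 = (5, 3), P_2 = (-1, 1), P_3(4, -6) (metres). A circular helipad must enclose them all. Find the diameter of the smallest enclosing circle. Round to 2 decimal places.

9.47

Side lengths²: P_1P_2² = 40, P_1P_3² = 82, P_2P_3² = 74.
Since P_1P_3² = 82 < 74 + 40 = 114, the triangle is acute, so the smallest enclosing circle is the circumcircle.
Circumcentre = (81/26, -35/26), r² = 7585/338.
Diameter = 2r = 2√(7585/338) ≈ 9.47.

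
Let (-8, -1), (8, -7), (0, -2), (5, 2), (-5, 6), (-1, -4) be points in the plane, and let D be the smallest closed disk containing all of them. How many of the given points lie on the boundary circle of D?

3

By Welzl's lemma the MEC is supported by two points (diametrically opposite) or three points (on a circumcircle).
The minimum enclosing circle is determined by three boundary points: (-8, -1), (8, -7), (-5, 6).
Their circumcentre is (1.2, -0.8) with r² = 84.68.
The farthest remaining point (5, 2) is at distance² 22.28 ≤ 84.68.
The points at distance exactly r from the centre are (-8, -1), (8, -7), (-5, 6) — 3 points.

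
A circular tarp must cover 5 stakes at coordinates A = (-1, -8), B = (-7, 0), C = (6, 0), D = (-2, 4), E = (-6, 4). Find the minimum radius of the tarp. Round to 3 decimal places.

The minimum enclosing circle is determined by three boundary points: A, C, E.
Their circumcentre is (-61/62, -59/62) with r² = 95485/1922.
The farthest remaining point B is at distance² 71305/1922 ≤ 95485/1922.
r = √(95485/1922) ≈ 7.048.

7.048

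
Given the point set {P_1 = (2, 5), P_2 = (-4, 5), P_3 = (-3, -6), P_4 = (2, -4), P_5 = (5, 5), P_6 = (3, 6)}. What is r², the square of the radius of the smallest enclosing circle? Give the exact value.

11285/242

By Welzl's lemma the MEC is supported by two points (diametrically opposite) or three points (on a circumcircle).
The minimum enclosing circle is determined by three boundary points: P_2, P_3, P_5.
Their circumcentre is (0.5, -3/22) with r² = 11285/242.
The farthest remaining point P_6 is at distance² 10625/242 ≤ 11285/242.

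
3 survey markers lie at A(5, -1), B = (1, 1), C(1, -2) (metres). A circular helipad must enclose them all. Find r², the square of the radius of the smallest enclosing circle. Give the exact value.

Side lengths²: AB² = 20, AC² = 17, BC² = 9.
Since AB² = 20 < 17 + 9 = 26, the triangle is acute, so the smallest enclosing circle is the circumcircle.
Circumcentre = (2.75, -0.5), r² = 5.3125.

5.3125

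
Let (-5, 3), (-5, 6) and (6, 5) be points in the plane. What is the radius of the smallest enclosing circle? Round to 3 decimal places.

5.613

Call the three points A, B, C in the order given.
Side lengths²: AB² = 9, AC² = 125, BC² = 122.
Since AC² = 125 < 122 + 9 = 131, the triangle is acute, so the smallest enclosing circle is the circumcircle.
Circumcentre = (9/22, 4.5), r² = 7625/242.
r = √(7625/242) ≈ 5.613.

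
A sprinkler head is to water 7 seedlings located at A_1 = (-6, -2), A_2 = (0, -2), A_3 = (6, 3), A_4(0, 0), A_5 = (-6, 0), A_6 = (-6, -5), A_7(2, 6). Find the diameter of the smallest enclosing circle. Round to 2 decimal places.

14.42

By Welzl's lemma the MEC is supported by two points (diametrically opposite) or three points (on a circumcircle).
The minimum enclosing circle is determined by three boundary points: A_3, A_6, A_7.
Their circumcentre is (-1/17, -31/34) with r² = 60125/1156.
The farthest remaining point A_1 is at distance² 42173/1156 ≤ 60125/1156.
Diameter = 2r = 2√(60125/1156) ≈ 14.42.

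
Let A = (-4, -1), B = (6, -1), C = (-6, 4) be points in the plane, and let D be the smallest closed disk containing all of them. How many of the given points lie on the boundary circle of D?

Side lengths²: AB² = 100, AC² = 29, BC² = 169.
Since BC² = 169 ≥ 100 + 29 = 129, the angle opposite BC is not acute, so the smallest enclosing circle has BC as diameter.
Centre = midpoint of BC = (0, 1.5), r² = 169/4 = 42.25.
The points at distance exactly r from the centre are B, C — 2 points.

2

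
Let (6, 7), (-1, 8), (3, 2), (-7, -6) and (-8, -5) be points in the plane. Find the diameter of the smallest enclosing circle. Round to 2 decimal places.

18.44

A smallest enclosing disk is always determined by at most three of the input points on its boundary.
The farthest pair is (6, 7)–(-8, -5) with squared distance 340. The circle on this segment as diameter has centre (-1, 1) and r² = 340/4 = 85.
Check (-1, 8): distance² to centre = 49 ≤ 85, so it lies inside.
All remaining points lie in this disk, and no smaller disk contains both endpoints, so this is the minimum enclosing circle.
Diameter = 2r = 2√85 ≈ 18.44.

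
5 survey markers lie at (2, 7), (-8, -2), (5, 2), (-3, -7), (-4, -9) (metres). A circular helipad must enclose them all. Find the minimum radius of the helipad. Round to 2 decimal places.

By Welzl's lemma the MEC is supported by two points (diametrically opposite) or three points (on a circumcircle).
The farthest pair is (2, 7)–(-4, -9) with squared distance 292. The circle on this segment as diameter has centre (-1, -1) and r² = 292/4 = 73.
Check (-8, -2): distance² to centre = 50 ≤ 73, so it lies inside.
All remaining points lie in this disk, and no smaller disk contains both endpoints, so this is the minimum enclosing circle.
r = √73 ≈ 8.54.

8.54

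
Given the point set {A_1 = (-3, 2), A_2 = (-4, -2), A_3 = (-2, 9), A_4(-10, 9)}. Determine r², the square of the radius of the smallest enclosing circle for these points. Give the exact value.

19625/484

The minimum enclosing circle is determined by three boundary points: A_2, A_3, A_4.
Their circumcentre is (-6, 89/22) with r² = 19625/484.
The farthest remaining point A_1 is at distance² 6381/484 ≤ 19625/484.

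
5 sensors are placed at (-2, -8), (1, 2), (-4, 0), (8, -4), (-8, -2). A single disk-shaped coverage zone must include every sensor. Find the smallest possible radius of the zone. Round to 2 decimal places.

The minimum enclosing circle of a finite set is fixed by two of the points (as a diameter) or three (as a circumcircle).
The farthest pair is (8, -4)–(-8, -2) with squared distance 260. The circle on this segment as diameter has centre (0, -3) and r² = 260/4 = 65.
Check (-2, -8): distance² to centre = 29 ≤ 65, so it lies inside.
All remaining points lie in this disk, and no smaller disk contains both endpoints, so this is the minimum enclosing circle.
r = √65 ≈ 8.06.

8.06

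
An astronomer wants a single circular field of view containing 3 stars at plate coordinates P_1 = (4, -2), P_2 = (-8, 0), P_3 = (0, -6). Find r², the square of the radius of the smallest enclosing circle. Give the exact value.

Side lengths²: P_1P_2² = 148, P_1P_3² = 32, P_2P_3² = 100.
Since P_1P_2² = 148 ≥ 100 + 32 = 132, the angle opposite P_1P_2 is not acute, so the smallest enclosing circle has P_1P_2 as diameter.
Centre = midpoint of P_1P_2 = (-2, -1), r² = 148/4 = 37.

37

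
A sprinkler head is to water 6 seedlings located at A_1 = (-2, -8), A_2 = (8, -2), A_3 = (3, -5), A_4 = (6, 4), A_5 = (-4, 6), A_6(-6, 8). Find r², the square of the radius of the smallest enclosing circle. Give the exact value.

42772/529

The minimum enclosing circle of a finite set is fixed by two of the points (as a diameter) or three (as a circumcircle).
The minimum enclosing circle is determined by three boundary points: A_1, A_2, A_6.
Their circumcentre is (-12/23, 20/23) with r² = 42772/529.
The farthest remaining point A_4 is at distance² 27684/529 ≤ 42772/529.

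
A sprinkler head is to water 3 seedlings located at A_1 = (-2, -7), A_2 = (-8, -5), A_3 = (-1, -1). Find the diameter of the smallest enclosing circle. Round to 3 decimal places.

Side lengths²: A_1A_2² = 40, A_1A_3² = 37, A_2A_3² = 65.
Since A_2A_3² = 65 < 40 + 37 = 77, the triangle is acute, so the smallest enclosing circle is the circumcircle.
Circumcentre = (-159/38, -135/38), r² = 12025/722.
Diameter = 2r = 2√(12025/722) ≈ 8.162.

8.162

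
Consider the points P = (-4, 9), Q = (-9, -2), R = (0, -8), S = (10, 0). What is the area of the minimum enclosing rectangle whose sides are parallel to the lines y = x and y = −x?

In coordinates u = x + y, v = x − y the rectangle is axis-aligned; the map (x,y)→(u,v) scales areas by 2.
u-values: 5, -11, -8, 10; range = 10 − (-11) = 21.
v-values: -13, -7, 8, 10; range = 10 − (-13) = 23.
Area = (21 × 23) / 2 = 241.5.

241.5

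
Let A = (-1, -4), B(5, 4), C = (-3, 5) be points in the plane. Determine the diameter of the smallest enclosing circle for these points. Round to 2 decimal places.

Side lengths²: AB² = 100, AC² = 85, BC² = 65.
Since AB² = 100 < 85 + 65 = 150, the triangle is acute, so the smallest enclosing circle is the circumcircle.
Circumcentre = (4/7, 15/14), r² = 5525/196.
Diameter = 2r = 2√(5525/196) ≈ 10.62.

10.62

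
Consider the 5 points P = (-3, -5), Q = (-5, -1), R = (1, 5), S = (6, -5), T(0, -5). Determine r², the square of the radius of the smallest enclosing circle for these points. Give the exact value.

The minimum enclosing circle of a finite set is fixed by two of the points (as a diameter) or three (as a circumcircle).
The minimum enclosing circle is determined by three boundary points: Q, R, S.
Their circumcentre is (7/6, -7/6) with r² = 685/18.
The farthest remaining point P is at distance² 577/18 ≤ 685/18.

685/18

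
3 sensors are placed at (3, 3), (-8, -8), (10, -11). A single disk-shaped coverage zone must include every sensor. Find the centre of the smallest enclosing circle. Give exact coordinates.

Call the three points A, B, C in the order given.
Side lengths²: AB² = 242, AC² = 245, BC² = 333.
Since BC² = 333 < 245 + 242 = 487, the triangle is acute, so the smallest enclosing circle is the circumcircle.
Circumcentre = (1.5, -6.5), r² = 92.5.
Centre = (1.5, -6.5).

(1.5, -6.5)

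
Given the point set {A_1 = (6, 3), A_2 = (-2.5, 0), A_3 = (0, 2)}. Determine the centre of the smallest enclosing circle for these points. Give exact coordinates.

Side lengths²: A_1A_2² = 81.25, A_1A_3² = 37, A_2A_3² = 10.25.
Since A_1A_2² = 81.25 ≥ 37 + 10.25 = 47.25, the angle opposite A_1A_2 is not acute, so the smallest enclosing circle has A_1A_2 as diameter.
Centre = midpoint of A_1A_2 = (1.75, 1.5), r² = 81.25/4 = 20.3125.
Centre = (1.75, 1.5).

(1.75, 1.5)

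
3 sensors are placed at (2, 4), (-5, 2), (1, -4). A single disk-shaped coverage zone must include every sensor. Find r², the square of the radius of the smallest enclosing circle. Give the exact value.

3445/162

Call the three points A, B, C in the order given.
Side lengths²: AB² = 53, AC² = 65, BC² = 72.
Since BC² = 72 < 65 + 53 = 118, the triangle is acute, so the smallest enclosing circle is the circumcircle.
Circumcentre = (-13/18, 5/18), r² = 3445/162.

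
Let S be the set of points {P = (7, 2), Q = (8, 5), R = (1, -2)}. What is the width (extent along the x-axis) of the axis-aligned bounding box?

7

max x = 8, min x = 1, so width = 7.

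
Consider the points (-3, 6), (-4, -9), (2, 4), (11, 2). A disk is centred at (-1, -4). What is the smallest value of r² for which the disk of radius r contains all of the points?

180

The required radius is the distance from (-1, -4) to the farthest point.
Squared distances: 104, 34, 73, 180.
Maximum is 180, attained at (11, 2).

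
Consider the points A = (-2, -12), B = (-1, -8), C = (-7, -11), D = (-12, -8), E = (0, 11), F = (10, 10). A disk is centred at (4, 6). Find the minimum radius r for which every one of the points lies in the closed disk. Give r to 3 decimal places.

The required radius is the distance from (4, 6) to the farthest point.
Squared distances: 360, 221, 410, 452, 41, 52.
Maximum is 452, attained at D.
r = √452 ≈ 21.260.

21.260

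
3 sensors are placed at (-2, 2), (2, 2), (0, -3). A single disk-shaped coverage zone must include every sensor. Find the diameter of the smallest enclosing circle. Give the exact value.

Call the three points A, B, C in the order given.
Side lengths²: AB² = 16, AC² = 29, BC² = 29.
Since BC² = 29 < 29 + 16 = 45, the triangle is acute, so the smallest enclosing circle is the circumcircle.
Circumcentre = (0, -0.1), r² = 8.41.
Diameter = 2r = 2√(8.41) = 5.8.

5.8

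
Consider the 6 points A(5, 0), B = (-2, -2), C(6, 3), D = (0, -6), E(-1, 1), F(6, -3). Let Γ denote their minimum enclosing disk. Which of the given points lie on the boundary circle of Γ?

By Welzl's lemma the MEC is supported by two points (diametrically opposite) or three points (on a circumcircle).
The farthest pair is C–D with squared distance 117. The circle on this segment as diameter has centre (3, -1.5) and r² = 117/4 = 29.25.
Check A: distance² to centre = 6.25 ≤ 29.25, so it lies inside.
All remaining points lie in this disk, and no smaller disk contains both endpoints, so this is the minimum enclosing circle.
The points at distance exactly r from the centre are C, D — 2 points.

C, D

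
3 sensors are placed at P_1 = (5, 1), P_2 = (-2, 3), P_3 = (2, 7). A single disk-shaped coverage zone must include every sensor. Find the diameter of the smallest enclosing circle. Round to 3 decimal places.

Side lengths²: P_1P_2² = 53, P_1P_3² = 45, P_2P_3² = 32.
Since P_1P_2² = 53 < 45 + 32 = 77, the triangle is acute, so the smallest enclosing circle is the circumcircle.
Circumcentre = (11/6, 19/6), r² = 265/18.
Diameter = 2r = 2√(265/18) ≈ 7.674.

7.674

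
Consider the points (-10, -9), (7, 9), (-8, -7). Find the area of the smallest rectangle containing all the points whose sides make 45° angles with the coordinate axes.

17.5

In coordinates u = x + y, v = x − y the rectangle is axis-aligned; the map (x,y)→(u,v) scales areas by 2.
u-values: -19, 16, -15; range = 16 − (-19) = 35.
v-values: -1, -2, -1; range = -1 − (-2) = 1.
Area = (35 × 1) / 2 = 17.5.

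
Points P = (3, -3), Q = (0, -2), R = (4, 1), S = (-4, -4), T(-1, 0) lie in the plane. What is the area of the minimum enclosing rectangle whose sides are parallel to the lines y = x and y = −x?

In coordinates u = x + y, v = x − y the rectangle is axis-aligned; the map (x,y)→(u,v) scales areas by 2.
u-values: 0, -2, 5, -8, -1; range = 5 − (-8) = 13.
v-values: 6, 2, 3, 0, -1; range = 6 − (-1) = 7.
Area = (13 × 7) / 2 = 45.5.

45.5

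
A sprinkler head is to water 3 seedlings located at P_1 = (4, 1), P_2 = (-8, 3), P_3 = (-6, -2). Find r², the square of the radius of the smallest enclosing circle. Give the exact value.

Side lengths²: P_1P_2² = 148, P_1P_3² = 109, P_2P_3² = 29.
Since P_1P_2² = 148 ≥ 109 + 29 = 138, the angle opposite P_1P_2 is not acute, so the smallest enclosing circle has P_1P_2 as diameter.
Centre = midpoint of P_1P_2 = (-2, 2), r² = 148/4 = 37.

37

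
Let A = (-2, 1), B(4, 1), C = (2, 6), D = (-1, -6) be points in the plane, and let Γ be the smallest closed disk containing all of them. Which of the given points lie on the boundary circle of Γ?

C, D

By Welzl's lemma the MEC is supported by two points (diametrically opposite) or three points (on a circumcircle).
The farthest pair is C–D with squared distance 153. The circle on this segment as diameter has centre (0.5, 0) and r² = 153/4 = 38.25.
Check A: distance² to centre = 7.25 ≤ 38.25, so it lies inside.
All remaining points lie in this disk, and no smaller disk contains both endpoints, so this is the minimum enclosing circle.
The points at distance exactly r from the centre are C, D — 2 points.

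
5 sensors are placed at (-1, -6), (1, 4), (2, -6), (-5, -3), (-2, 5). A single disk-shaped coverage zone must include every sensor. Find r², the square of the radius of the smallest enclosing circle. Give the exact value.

34.25

By Welzl's lemma the MEC is supported by two points (diametrically opposite) or three points (on a circumcircle).
The farthest pair is (2, -6)–(-2, 5) with squared distance 137. The circle on this segment as diameter has centre (0, -0.5) and r² = 137/4 = 34.25.
Check (-1, -6): distance² to centre = 31.25 ≤ 34.25, so it lies inside.
All remaining points lie in this disk, and no smaller disk contains both endpoints, so this is the minimum enclosing circle.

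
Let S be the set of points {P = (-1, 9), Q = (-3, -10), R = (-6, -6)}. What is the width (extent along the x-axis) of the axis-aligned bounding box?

5

max x = -1, min x = -6, so width = 5.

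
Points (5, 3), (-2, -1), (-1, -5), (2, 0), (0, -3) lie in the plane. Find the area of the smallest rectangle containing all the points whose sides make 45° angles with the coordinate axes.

In coordinates u = x + y, v = x − y the rectangle is axis-aligned; the map (x,y)→(u,v) scales areas by 2.
u-values: 8, -3, -6, 2, -3; range = 8 − (-6) = 14.
v-values: 2, -1, 4, 2, 3; range = 4 − (-1) = 5.
Area = (14 × 5) / 2 = 35.

35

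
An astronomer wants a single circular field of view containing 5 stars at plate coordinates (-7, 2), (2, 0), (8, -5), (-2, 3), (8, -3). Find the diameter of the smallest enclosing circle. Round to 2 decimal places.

The farthest pair is (-7, 2)–(8, -5) with squared distance 274. The circle on this segment as diameter has centre (0.5, -1.5) and r² = 274/4 = 68.5.
Check (2, 0): distance² to centre = 4.5 ≤ 68.5, so it lies inside.
All remaining points lie in this disk, and no smaller disk contains both endpoints, so this is the minimum enclosing circle.
Diameter = 2r = 2√(68.5) ≈ 16.55.

16.55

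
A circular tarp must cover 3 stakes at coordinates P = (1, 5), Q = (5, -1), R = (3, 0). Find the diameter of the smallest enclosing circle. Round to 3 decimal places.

7.211

Side lengths²: PQ² = 52, PR² = 29, QR² = 5.
Since PQ² = 52 ≥ 29 + 5 = 34, the angle opposite PQ is not acute, so the smallest enclosing circle has PQ as diameter.
Centre = midpoint of PQ = (3, 2), r² = 52/4 = 13.
Diameter = 2r = 2√13 ≈ 7.211.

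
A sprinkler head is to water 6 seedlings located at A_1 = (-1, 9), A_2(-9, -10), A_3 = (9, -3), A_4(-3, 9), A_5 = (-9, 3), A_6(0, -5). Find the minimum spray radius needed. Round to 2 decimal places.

10.88

A smallest enclosing disk is always determined by at most three of the input points on its boundary.
The minimum enclosing circle is determined by three boundary points: A_2, A_3, A_4.
Their circumcentre is (-1.82, -1.82) with r² = 118.4648.
The farthest remaining point A_1 is at distance² 117.7448 ≤ 118.4648.
r = √(118.4648) ≈ 10.88.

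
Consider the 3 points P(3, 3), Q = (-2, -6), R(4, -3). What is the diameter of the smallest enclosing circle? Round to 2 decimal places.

10.30

Side lengths²: PQ² = 106, PR² = 37, QR² = 45.
Since PQ² = 106 ≥ 45 + 37 = 82, the angle opposite PQ is not acute, so the smallest enclosing circle has PQ as diameter.
Centre = midpoint of PQ = (0.5, -1.5), r² = 106/4 = 26.5.
Diameter = 2r = 2√(26.5) ≈ 10.30.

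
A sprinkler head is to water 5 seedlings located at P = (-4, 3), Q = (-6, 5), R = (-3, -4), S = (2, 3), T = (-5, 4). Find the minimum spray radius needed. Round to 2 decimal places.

The minimum enclosing circle of a finite set is fixed by two of the points (as a diameter) or three (as a circumcircle).
The minimum enclosing circle is determined by three boundary points: Q, R, S.
Their circumcentre is (-30/11, 12/11) with r² = 3145/121.
The farthest remaining point T is at distance² 1649/121 ≤ 3145/121.
r = √(3145/121) ≈ 5.10.

5.10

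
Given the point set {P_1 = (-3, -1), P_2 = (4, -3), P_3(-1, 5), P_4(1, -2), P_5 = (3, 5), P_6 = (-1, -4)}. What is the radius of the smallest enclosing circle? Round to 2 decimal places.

4.92

A smallest enclosing disk is always determined by at most three of the input points on its boundary.
The farthest pair is P_5–P_6 with squared distance 97. The circle on this segment as diameter has centre (1, 0.5) and r² = 97/4 = 24.25.
Check P_1: distance² to centre = 18.25 ≤ 24.25, so it lies inside.
All remaining points lie in this disk, and no smaller disk contains both endpoints, so this is the minimum enclosing circle.
r = √(24.25) ≈ 4.92.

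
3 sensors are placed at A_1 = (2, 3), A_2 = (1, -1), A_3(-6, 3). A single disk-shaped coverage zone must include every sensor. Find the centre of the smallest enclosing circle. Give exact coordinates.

(-2, 1.875)

Side lengths²: A_1A_2² = 17, A_1A_3² = 64, A_2A_3² = 65.
Since A_2A_3² = 65 < 64 + 17 = 81, the triangle is acute, so the smallest enclosing circle is the circumcircle.
Circumcentre = (-2, 1.875), r² = 17.265625.
Centre = (-2, 1.875).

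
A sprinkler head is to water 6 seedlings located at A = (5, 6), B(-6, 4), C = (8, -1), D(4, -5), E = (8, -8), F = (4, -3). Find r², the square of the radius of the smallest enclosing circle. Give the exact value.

A smallest enclosing disk is always determined by at most three of the input points on its boundary.
The farthest pair is B–E with squared distance 340. The circle on this segment as diameter has centre (1, -2) and r² = 340/4 = 85.
Check A: distance² to centre = 80 ≤ 85, so it lies inside.
All remaining points lie in this disk, and no smaller disk contains both endpoints, so this is the minimum enclosing circle.

85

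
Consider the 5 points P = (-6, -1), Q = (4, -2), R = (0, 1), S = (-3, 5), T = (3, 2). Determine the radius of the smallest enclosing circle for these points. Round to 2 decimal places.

5.30

A smallest enclosing disk is always determined by at most three of the input points on its boundary.
The minimum enclosing circle is determined by three boundary points: P, Q, S.
Their circumcentre is (-5/6, 1/6) with r² = 505/18.
The farthest remaining point T is at distance² 325/18 ≤ 505/18.
r = √(505/18) ≈ 5.30.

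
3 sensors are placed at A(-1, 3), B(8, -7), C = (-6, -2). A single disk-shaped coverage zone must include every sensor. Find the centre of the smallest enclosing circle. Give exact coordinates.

Side lengths²: AB² = 181, AC² = 50, BC² = 221.
Since BC² = 221 < 181 + 50 = 231, the triangle is acute, so the smallest enclosing circle is the circumcircle.
Circumcentre = (43/38, -157/38), r² = 40001/722.
Centre = (43/38, -157/38).

(43/38, -157/38)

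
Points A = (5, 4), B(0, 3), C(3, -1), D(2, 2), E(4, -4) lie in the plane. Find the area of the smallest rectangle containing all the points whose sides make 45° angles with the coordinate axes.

49.5

In coordinates u = x + y, v = x − y the rectangle is axis-aligned; the map (x,y)→(u,v) scales areas by 2.
u-values: 9, 3, 2, 4, 0; range = 9 − 0 = 9.
v-values: 1, -3, 4, 0, 8; range = 8 − (-3) = 11.
Area = (9 × 11) / 2 = 49.5.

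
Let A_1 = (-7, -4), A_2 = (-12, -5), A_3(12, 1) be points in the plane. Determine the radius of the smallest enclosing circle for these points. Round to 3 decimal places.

Side lengths²: A_1A_2² = 26, A_1A_3² = 386, A_2A_3² = 612.
Since A_2A_3² = 612 ≥ 386 + 26 = 412, the angle opposite A_2A_3 is not acute, so the smallest enclosing circle has A_2A_3 as diameter.
Centre = midpoint of A_2A_3 = (0, -2), r² = 612/4 = 153.
r = √153 ≈ 12.369.

12.369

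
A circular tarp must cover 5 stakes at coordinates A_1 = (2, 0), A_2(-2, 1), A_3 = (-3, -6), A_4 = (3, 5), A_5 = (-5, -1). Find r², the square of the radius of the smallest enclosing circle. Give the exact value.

By Welzl's lemma the MEC is supported by two points (diametrically opposite) or three points (on a circumcircle).
The farthest pair is A_3–A_4 with squared distance 157. The circle on this segment as diameter has centre (0, -0.5) and r² = 157/4 = 39.25.
Check A_1: distance² to centre = 4.25 ≤ 39.25, so it lies inside.
All remaining points lie in this disk, and no smaller disk contains both endpoints, so this is the minimum enclosing circle.

39.25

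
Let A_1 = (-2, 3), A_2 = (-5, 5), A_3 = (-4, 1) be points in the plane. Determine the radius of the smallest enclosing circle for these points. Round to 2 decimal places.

2.10

Side lengths²: A_1A_2² = 13, A_1A_3² = 8, A_2A_3² = 17.
Since A_2A_3² = 17 < 13 + 8 = 21, the triangle is acute, so the smallest enclosing circle is the circumcircle.
Circumcentre = (-4.1, 3.1), r² = 4.42.
r = √(4.42) ≈ 2.10.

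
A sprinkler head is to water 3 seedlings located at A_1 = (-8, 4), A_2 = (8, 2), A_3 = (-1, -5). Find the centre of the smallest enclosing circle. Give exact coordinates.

Side lengths²: A_1A_2² = 260, A_1A_3² = 130, A_2A_3² = 130.
Since A_1A_2² = 260 ≥ 130 + 130 = 260, the angle opposite A_1A_2 is not acute, so the smallest enclosing circle has A_1A_2 as diameter.
Centre = midpoint of A_1A_2 = (0, 3), r² = 260/4 = 65.
Centre = (0, 3).

(0, 3)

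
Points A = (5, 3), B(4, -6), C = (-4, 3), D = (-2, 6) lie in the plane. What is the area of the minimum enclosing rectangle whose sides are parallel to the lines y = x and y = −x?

In coordinates u = x + y, v = x − y the rectangle is axis-aligned; the map (x,y)→(u,v) scales areas by 2.
u-values: 8, -2, -1, 4; range = 8 − (-2) = 10.
v-values: 2, 10, -7, -8; range = 10 − (-8) = 18.
Area = (10 × 18) / 2 = 90.

90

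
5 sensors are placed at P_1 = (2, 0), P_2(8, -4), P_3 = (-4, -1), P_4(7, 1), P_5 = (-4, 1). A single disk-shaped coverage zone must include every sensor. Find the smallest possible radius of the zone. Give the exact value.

6.5

By Welzl's lemma the MEC is supported by two points (diametrically opposite) or three points (on a circumcircle).
The farthest pair is P_2–P_5 with squared distance 169. The circle on this segment as diameter has centre (2, -1.5) and r² = 169/4 = 42.25.
Check P_1: distance² to centre = 2.25 ≤ 42.25, so it lies inside.
All remaining points lie in this disk, and no smaller disk contains both endpoints, so this is the minimum enclosing circle.
r = √(42.25) = 6.5.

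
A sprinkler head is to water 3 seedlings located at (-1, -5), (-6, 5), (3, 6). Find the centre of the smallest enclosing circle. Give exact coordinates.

(-39/38, 47/38)

Call the three points A, B, C in the order given.
Side lengths²: AB² = 125, AC² = 137, BC² = 82.
Since AC² = 137 < 125 + 82 = 207, the triangle is acute, so the smallest enclosing circle is the circumcircle.
Circumcentre = (-39/38, 47/38), r² = 28085/722.
Centre = (-39/38, 47/38).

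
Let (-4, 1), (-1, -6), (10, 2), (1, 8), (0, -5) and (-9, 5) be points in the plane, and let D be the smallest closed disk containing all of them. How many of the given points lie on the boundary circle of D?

The minimum enclosing circle of a finite set is fixed by two of the points (as a diameter) or three (as a circumcircle).
The farthest pair is (10, 2)–(-9, 5) with squared distance 370. The circle on this segment as diameter has centre (0.5, 3.5) and r² = 370/4 = 92.5.
Check (-4, 1): distance² to centre = 26.5 ≤ 92.5, so it lies inside.
All remaining points lie in this disk, and no smaller disk contains both endpoints, so this is the minimum enclosing circle.
The points at distance exactly r from the centre are (-1, -6), (10, 2), (-9, 5) — 3 points.

3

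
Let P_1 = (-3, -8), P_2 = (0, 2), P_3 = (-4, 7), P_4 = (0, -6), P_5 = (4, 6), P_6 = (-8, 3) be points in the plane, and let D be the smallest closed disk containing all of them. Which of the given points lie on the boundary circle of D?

P_1, P_3, P_5

By Welzl's lemma the MEC is supported by two points (diametrically opposite) or three points (on a circumcircle).
The minimum enclosing circle is determined by three boundary points: P_1, P_3, P_5.
Their circumcentre is (-29/34, -11/34) with r² = 36725/578.
The farthest remaining point P_6 is at distance² 35909/578 ≤ 36725/578.
The points at distance exactly r from the centre are P_1, P_3, P_5 — 3 points.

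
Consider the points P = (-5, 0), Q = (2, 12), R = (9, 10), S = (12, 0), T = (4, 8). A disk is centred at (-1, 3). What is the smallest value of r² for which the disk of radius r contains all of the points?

178

The required radius is the distance from (-1, 3) to the farthest point.
Squared distances: 25, 90, 149, 178, 50.
Maximum is 178, attained at S.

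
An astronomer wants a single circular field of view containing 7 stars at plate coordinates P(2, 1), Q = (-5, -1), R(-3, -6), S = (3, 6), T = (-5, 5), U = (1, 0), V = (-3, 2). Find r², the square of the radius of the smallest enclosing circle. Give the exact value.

1625/36

A smallest enclosing disk is always determined by at most three of the input points on its boundary.
The minimum enclosing circle is determined by three boundary points: R, S, T.
Their circumcentre is (-1/3, 1/6) with r² = 1625/36.
The farthest remaining point Q is at distance² 833/36 ≤ 1625/36.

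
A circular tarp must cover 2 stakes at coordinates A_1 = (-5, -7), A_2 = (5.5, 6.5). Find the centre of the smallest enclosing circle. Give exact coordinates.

The smallest circle enclosing two points has them as diameter endpoints.
Centre = midpoint = (0.25, -0.25); r² = |A_1A_2|²/4 = 292.5/4 = 73.125.
Centre = (0.25, -0.25).

(0.25, -0.25)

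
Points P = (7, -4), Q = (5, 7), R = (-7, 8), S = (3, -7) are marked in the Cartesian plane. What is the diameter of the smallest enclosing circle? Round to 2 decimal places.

18.47

By Welzl's lemma the MEC is supported by two points (diametrically opposite) or three points (on a circumcircle).
The minimum enclosing circle is determined by three boundary points: P, R, S.
Their circumcentre is (-1/3, 29/18) with r² = 27625/324.
The farthest remaining point Q is at distance² 18625/324 ≤ 27625/324.
Diameter = 2r = 2√(27625/324) ≈ 18.47.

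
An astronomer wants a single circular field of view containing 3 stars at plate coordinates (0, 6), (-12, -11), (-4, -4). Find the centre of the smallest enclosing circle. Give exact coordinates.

(-6, -2.5)

Call the three points A, B, C in the order given.
Side lengths²: AB² = 433, AC² = 116, BC² = 113.
Since AB² = 433 ≥ 116 + 113 = 229, the angle opposite AB is not acute, so the smallest enclosing circle has AB as diameter.
Centre = midpoint of AB = (-6, -2.5), r² = 433/4 = 108.25.
Centre = (-6, -2.5).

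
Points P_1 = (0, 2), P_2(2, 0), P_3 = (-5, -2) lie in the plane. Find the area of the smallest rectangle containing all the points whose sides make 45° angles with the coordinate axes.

In coordinates u = x + y, v = x − y the rectangle is axis-aligned; the map (x,y)→(u,v) scales areas by 2.
u-values: 2, 2, -7; range = 2 − (-7) = 9.
v-values: -2, 2, -3; range = 2 − (-3) = 5.
Area = (9 × 5) / 2 = 22.5.

22.5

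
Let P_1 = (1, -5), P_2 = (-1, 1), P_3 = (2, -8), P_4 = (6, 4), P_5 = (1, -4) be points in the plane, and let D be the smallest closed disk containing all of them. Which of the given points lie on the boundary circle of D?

A smallest enclosing disk is always determined by at most three of the input points on its boundary.
The farthest pair is P_3–P_4 with squared distance 160. The circle on this segment as diameter has centre (4, -2) and r² = 160/4 = 40.
Check P_1: distance² to centre = 18 ≤ 40, so it lies inside.
All remaining points lie in this disk, and no smaller disk contains both endpoints, so this is the minimum enclosing circle.
The points at distance exactly r from the centre are P_3, P_4 — 2 points.

P_3, P_4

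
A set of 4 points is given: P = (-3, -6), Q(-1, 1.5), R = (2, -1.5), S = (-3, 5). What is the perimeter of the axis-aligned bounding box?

32

Width = max x − min x = 2 − (-3) = 5.
Height = max y − min y = 5 − (-6) = 11.
Perimeter = 2(5 + 11) = 32.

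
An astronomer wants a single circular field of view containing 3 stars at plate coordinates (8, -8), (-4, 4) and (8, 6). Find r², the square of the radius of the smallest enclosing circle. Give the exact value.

Call the three points A, B, C in the order given.
Side lengths²: AB² = 288, AC² = 196, BC² = 148.
Since AB² = 288 < 196 + 148 = 344, the triangle is acute, so the smallest enclosing circle is the circumcircle.
Circumcentre = (3, -1), r² = 74.

74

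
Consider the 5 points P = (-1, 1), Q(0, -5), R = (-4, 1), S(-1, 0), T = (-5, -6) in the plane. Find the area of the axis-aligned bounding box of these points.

x ranges over [-5, 0], width 5.
y ranges over [-6, 1], height 7.
Area = 5 × 7 = 35.

35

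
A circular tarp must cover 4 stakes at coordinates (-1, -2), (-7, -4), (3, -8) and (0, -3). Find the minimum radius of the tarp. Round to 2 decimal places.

5.39

By Welzl's lemma the MEC is supported by two points (diametrically opposite) or three points (on a circumcircle).
The farthest pair is (-7, -4)–(3, -8) with squared distance 116. The circle on this segment as diameter has centre (-2, -6) and r² = 116/4 = 29.
Check (-1, -2): distance² to centre = 17 ≤ 29, so it lies inside.
All remaining points lie in this disk, and no smaller disk contains both endpoints, so this is the minimum enclosing circle.
r = √29 ≈ 5.39.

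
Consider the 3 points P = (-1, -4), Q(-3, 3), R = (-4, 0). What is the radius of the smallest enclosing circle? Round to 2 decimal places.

3.64

Side lengths²: PQ² = 53, PR² = 25, QR² = 10.
Since PQ² = 53 ≥ 25 + 10 = 35, the angle opposite PQ is not acute, so the smallest enclosing circle has PQ as diameter.
Centre = midpoint of PQ = (-2, -0.5), r² = 53/4 = 13.25.
r = √(13.25) ≈ 3.64.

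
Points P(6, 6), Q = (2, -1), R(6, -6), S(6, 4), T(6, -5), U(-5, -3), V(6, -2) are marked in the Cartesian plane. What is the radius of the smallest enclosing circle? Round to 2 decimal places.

7.37

A smallest enclosing disk is always determined by at most three of the input points on its boundary.
The minimum enclosing circle is determined by three boundary points: P, R, U.
Their circumcentre is (19/11, 0) with r² = 6565/121.
The farthest remaining point T is at distance² 5234/121 ≤ 6565/121.
r = √(6565/121) ≈ 7.37.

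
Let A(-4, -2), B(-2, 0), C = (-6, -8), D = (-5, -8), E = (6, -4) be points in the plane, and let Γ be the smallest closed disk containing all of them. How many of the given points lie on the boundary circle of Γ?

3

A smallest enclosing disk is always determined by at most three of the input points on its boundary.
The farthest pair is C–E with squared distance 160. The circle on this segment as diameter has centre (0, -6) and r² = 160/4 = 40.
Check A: distance² to centre = 32 ≤ 40, so it lies inside.
All remaining points lie in this disk, and no smaller disk contains both endpoints, so this is the minimum enclosing circle.
The points at distance exactly r from the centre are B, C, E — 3 points.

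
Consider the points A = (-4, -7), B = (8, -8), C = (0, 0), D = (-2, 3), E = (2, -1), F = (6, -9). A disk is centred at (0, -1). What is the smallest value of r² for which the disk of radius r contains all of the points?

The required radius is the distance from (0, -1) to the farthest point.
Squared distances: 52, 113, 1, 20, 4, 100.
Maximum is 113, attained at B.

113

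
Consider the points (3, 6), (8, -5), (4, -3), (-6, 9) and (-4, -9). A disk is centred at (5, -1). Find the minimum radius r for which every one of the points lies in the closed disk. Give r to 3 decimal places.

The required radius is the distance from (5, -1) to the farthest point.
Squared distances: 53, 25, 5, 221, 145.
Maximum is 221, attained at (-6, 9).
r = √221 ≈ 14.866.

14.866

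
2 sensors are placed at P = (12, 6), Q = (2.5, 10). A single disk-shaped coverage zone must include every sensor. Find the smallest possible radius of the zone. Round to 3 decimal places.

The smallest circle enclosing two points has them as diameter endpoints.
Centre = midpoint = (7.25, 8); r² = |PQ|²/4 = 106.25/4 = 26.5625.
r = √(26.5625) ≈ 5.154.

5.154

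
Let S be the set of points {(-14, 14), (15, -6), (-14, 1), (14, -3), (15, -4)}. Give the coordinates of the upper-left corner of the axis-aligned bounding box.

x-range [-14, 15], y-range [-6, 14].
The upper-left corner is (-14, 14).

(-14, 14)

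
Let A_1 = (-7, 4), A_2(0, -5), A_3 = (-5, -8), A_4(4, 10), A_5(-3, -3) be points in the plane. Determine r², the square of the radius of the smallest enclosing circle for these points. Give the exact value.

101.25

A smallest enclosing disk is always determined by at most three of the input points on its boundary.
The farthest pair is A_3–A_4 with squared distance 405. The circle on this segment as diameter has centre (-0.5, 1) and r² = 405/4 = 101.25.
Check A_1: distance² to centre = 51.25 ≤ 101.25, so it lies inside.
All remaining points lie in this disk, and no smaller disk contains both endpoints, so this is the minimum enclosing circle.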